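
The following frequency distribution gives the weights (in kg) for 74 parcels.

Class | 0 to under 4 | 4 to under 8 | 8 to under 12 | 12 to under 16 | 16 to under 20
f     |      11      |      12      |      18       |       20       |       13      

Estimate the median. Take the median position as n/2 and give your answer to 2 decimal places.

11.11

Cumulative frequencies: 11, 23, 41, 61, 74
n = 74; position = n/2 = 37.
This falls in the class 8 to under 12: L = 8, F = 23, f = 18, h = 4.
Median ≈ 8 + ((37 − 23) / 18) × 4 = 11.1111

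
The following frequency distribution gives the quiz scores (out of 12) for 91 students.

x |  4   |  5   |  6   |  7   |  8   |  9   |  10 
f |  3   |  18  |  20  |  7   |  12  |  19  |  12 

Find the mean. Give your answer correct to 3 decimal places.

7.231

Values: 4, 5, 6, 7, 8, 9, 10
Σfx = 3×4 + 18×5 + 20×6 + 7×7 + 12×8 + 19×9 + 12×10 = 658
n = Σf = 91
Mean = 658 / 91 = 7.2308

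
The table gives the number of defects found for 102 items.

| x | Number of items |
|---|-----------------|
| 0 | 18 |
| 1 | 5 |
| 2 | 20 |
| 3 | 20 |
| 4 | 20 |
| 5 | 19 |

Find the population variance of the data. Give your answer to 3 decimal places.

2.857

Values: 0, 1, 2, 3, 4, 5
n = 102, Σfx = 280, mean = 2.7451
Σfx² = 1060
Σf(x − x̄)² = Σfx² − (Σfx)²/n = 1060 − 280²/102 = 291.3725
Population variance = 291.3725 / 102 = 2.8566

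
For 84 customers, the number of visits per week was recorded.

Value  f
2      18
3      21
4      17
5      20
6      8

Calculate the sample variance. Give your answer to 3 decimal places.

1.684

Values: 2, 3, 4, 5, 6
n = 84, Σfx = 315, mean = 3.7500
Σfx² = 1321
Σf(x − x̄)² = Σfx² − (Σfx)²/n = 1321 − 315²/84 = 139.7500
Sample variance = 139.7500 / 83 = 1.6837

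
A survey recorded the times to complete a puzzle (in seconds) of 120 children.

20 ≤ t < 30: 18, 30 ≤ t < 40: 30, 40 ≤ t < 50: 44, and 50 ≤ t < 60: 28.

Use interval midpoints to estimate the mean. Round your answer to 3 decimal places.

41.833

Midpoints: 25, 35, 45, 55
Σfm = 18×25 + 30×35 + 44×45 + 28×55 = 5020
n = Σf = 120
Mean = 5020 / 120 = 41.8333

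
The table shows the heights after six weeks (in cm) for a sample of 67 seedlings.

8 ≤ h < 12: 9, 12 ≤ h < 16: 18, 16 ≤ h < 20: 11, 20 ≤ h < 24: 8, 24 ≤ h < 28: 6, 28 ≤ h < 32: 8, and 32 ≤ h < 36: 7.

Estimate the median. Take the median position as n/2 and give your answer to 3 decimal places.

Cumulative frequencies: 9, 27, 38, 46, 52, 60, 67
n = 67; position = n/2 = 33.5.
This falls in the class 16 ≤ h < 20: L = 16, F = 27, f = 11, h = 4.
Median ≈ 16 + ((33.5 − 27) / 11) × 4 = 18.3636

18.364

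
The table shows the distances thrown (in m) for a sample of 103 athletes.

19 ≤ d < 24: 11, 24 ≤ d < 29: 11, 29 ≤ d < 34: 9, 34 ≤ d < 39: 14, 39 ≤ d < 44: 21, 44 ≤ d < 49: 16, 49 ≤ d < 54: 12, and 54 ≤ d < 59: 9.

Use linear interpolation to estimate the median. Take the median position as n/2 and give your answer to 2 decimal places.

Cumulative frequencies: 11, 22, 31, 45, 66, 82, 94, 103
n = 103; position = n/2 = 51.5.
This falls in the class 39 ≤ d < 44: L = 39, F = 45, f = 21, h = 5.
Median ≈ 39 + ((51.5 − 45) / 21) × 5 = 40.5476

40.55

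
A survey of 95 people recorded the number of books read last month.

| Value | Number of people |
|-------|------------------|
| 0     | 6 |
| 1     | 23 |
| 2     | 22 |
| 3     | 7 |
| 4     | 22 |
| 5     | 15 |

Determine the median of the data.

Cumulative frequencies: 6, 29, 51, 58, 80, 95
n = 95, so the median is the value in position (n+1)/2 = 48.
Position 48 falls at value 2.

2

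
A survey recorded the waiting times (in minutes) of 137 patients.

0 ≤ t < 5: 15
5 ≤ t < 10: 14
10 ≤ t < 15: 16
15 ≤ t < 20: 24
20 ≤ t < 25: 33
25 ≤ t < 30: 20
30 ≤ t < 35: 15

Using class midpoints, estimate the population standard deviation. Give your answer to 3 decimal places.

Midpoints: 2.5, 7.5, 12.5, 17.5, 22.5, 27.5, 32.5
n = 137, Σfm = 2542.5, mean = 18.5584
Σfm² = 58406.25
Σf(m − x̄)² = Σfm² − (Σfm)²/n = 58406.25 − 2542.5²/137 = 11221.5328
Population variance = 11221.5328 / 137 = 81.9090
Standard deviation = √81.9090 = 9.0504

9.050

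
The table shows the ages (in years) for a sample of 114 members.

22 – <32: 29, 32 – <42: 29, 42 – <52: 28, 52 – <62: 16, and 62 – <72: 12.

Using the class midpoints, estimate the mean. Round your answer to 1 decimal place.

Midpoints: 27, 37, 47, 57, 67
Σfm = 29×27 + 29×37 + 28×47 + 16×57 + 12×67 = 4888
n = Σf = 114
Mean = 4888 / 114 = 42.8772

42.9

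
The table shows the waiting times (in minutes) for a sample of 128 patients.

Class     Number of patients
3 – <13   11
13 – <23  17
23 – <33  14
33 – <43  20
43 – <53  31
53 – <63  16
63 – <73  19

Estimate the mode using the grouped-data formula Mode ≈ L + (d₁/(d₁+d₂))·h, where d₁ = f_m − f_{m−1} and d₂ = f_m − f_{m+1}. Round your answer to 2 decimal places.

Modal class: 43 – <53 (highest frequency 31).
d₁ = 31 − 20 = 11, d₂ = 31 − 16 = 15
Mode ≈ 43 + (11/(11+15)) × 10 = 43 + 4.2308 = 47.2308

47.23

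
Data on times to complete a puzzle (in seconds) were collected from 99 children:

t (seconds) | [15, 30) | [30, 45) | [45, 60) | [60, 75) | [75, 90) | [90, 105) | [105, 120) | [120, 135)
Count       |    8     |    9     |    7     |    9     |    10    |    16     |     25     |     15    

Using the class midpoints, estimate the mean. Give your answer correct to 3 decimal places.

86.894

Midpoints: 22.5, 37.5, 52.5, 67.5, 82.5, 97.5, 112.5, 127.5
Σfm = 8×22.5 + 9×37.5 + 7×52.5 + 9×67.5 + 10×82.5 + 16×97.5 + 25×112.5 + 15×127.5 = 8602.5
n = Σf = 99
Mean = 8602.5 / 99 = 86.8939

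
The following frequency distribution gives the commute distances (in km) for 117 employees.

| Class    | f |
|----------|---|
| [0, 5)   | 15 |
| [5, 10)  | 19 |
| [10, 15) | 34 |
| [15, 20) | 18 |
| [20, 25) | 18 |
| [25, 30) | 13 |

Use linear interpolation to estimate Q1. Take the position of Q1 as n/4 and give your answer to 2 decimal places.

8.75

Cumulative frequencies: 15, 34, 68, 86, 104, 117
n = 117; position = n/4 = 29.25.
This falls in the class [5, 10): L = 5, F = 15, f = 19, h = 5.
Lower quartile ≈ 5 + ((29.25 − 15) / 19) × 5 = 8.7500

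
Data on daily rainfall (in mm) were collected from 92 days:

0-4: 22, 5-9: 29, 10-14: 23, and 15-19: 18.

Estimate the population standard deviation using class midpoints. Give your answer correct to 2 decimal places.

5.27

Midpoints: 2, 7, 12, 17
n = 92, Σfm = 829, mean = 9.0109
Σfm² = 10023
Σf(m − x̄)² = Σfm² − (Σfm)²/n = 10023 − 829²/92 = 2552.9891
Population variance = 2552.9891 / 92 = 27.7499
Standard deviation = √27.7499 = 5.2678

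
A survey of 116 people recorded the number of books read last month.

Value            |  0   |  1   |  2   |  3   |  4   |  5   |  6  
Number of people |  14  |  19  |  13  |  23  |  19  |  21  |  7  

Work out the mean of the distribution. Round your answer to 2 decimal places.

Values: 0, 1, 2, 3, 4, 5, 6
Σfx = 14×0 + 19×1 + 13×2 + 23×3 + 19×4 + 21×5 + 7×6 = 337
n = Σf = 116
Mean = 337 / 116 = 2.9052

2.91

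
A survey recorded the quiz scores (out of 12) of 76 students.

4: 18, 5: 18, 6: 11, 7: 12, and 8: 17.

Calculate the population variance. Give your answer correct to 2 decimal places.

2.23

Values: 4, 5, 6, 7, 8
n = 76, Σfx = 448, mean = 5.8947
Σfx² = 2810
Σf(x − x̄)² = Σfx² − (Σfx)²/n = 2810 − 448²/76 = 169.1579
Population variance = 169.1579 / 76 = 2.2258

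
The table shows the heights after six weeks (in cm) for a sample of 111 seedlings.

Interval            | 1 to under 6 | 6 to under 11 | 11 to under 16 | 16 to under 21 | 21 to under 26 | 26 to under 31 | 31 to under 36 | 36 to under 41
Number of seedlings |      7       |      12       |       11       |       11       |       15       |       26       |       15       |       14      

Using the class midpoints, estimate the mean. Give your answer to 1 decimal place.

23.5

Midpoints: 3.5, 8.5, 13.5, 18.5, 23.5, 28.5, 33.5, 38.5
Σfm = 7×3.5 + 12×8.5 + 11×13.5 + 11×18.5 + 15×23.5 + 26×28.5 + 15×33.5 + 14×38.5 = 2613.5
n = Σf = 111
Mean = 2613.5 / 111 = 23.5450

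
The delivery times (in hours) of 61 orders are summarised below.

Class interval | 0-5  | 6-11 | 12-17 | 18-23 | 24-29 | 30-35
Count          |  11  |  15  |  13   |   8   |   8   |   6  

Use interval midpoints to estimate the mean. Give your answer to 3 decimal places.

14.992

Midpoints: 2.5, 8.5, 14.5, 20.5, 26.5, 32.5
Σfm = 11×2.5 + 15×8.5 + 13×14.5 + 8×20.5 + 8×26.5 + 6×32.5 = 914.5
n = Σf = 61
Mean = 914.5 / 61 = 14.9918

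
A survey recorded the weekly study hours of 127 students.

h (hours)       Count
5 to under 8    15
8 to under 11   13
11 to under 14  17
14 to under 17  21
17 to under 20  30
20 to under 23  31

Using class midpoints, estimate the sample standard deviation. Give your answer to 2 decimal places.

Midpoints: 6.5, 9.5, 12.5, 15.5, 18.5, 21.5
n = 127, Σfm = 1980.5, mean = 15.5945
Σfm² = 34105.75
Σf(m − x̄)² = Σfm² − (Σfm)²/n = 34105.75 − 1980.5²/127 = 3220.8661
Sample variance = 3220.8661 / 126 = 25.5624
Standard deviation = √25.5624 = 5.0559

5.06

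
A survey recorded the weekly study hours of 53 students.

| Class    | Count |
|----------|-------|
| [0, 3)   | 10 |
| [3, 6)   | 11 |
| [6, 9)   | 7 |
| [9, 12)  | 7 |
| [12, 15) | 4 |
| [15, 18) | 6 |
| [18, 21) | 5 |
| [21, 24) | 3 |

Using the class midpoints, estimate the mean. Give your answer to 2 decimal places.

Midpoints: 1.5, 4.5, 7.5, 10.5, 13.5, 16.5, 19.5, 22.5
Σfm = 10×1.5 + 11×4.5 + 7×7.5 + 7×10.5 + 4×13.5 + 6×16.5 + 5×19.5 + 3×22.5 = 508.5
n = Σf = 53
Mean = 508.5 / 53 = 9.5943

9.59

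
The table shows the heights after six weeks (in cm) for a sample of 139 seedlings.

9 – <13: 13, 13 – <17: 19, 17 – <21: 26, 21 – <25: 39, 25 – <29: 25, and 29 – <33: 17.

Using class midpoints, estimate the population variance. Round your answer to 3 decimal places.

Midpoints: 11, 15, 19, 23, 27, 31
n = 139, Σfm = 3021, mean = 21.7338
Σfm² = 70427
Σf(m − x̄)² = Σfm² − (Σfm)²/n = 70427 − 3021²/139 = 4769.1511
Population variance = 4769.1511 / 139 = 34.3104

34.310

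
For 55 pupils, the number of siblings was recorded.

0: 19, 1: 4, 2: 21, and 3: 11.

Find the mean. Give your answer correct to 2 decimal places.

Values: 0, 1, 2, 3
Σfx = 19×0 + 4×1 + 21×2 + 11×3 = 79
n = Σf = 55
Mean = 79 / 55 = 1.4364

1.44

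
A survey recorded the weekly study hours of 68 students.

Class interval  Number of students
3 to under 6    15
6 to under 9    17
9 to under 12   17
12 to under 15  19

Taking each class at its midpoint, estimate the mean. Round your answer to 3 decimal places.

9.265

Midpoints: 4.5, 7.5, 10.5, 13.5
Σfm = 15×4.5 + 17×7.5 + 17×10.5 + 19×13.5 = 630
n = Σf = 68
Mean = 630 / 68 = 9.2647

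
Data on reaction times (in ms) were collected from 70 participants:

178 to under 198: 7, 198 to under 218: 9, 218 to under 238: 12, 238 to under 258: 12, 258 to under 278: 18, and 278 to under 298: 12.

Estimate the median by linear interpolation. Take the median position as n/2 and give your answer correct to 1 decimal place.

249.7

Cumulative frequencies: 7, 16, 28, 40, 58, 70
n = 70; position = n/2 = 35.
This falls in the class 238 to under 258: L = 238, F = 28, f = 12, h = 20.
Median ≈ 238 + ((35 − 28) / 12) × 20 = 249.6667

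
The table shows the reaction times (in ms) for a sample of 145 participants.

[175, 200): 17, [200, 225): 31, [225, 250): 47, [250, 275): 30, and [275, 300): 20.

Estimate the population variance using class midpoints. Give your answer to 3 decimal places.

900.119

Midpoints: 187.5, 212.5, 237.5, 262.5, 287.5
n = 145, Σfm = 34562.5, mean = 238.3621
Σfm² = 8368906.25
Σf(m − x̄)² = Σfm² − (Σfm)²/n = 8368906.25 − 34562.5²/145 = 130517.2414
Population variance = 130517.2414 / 145 = 900.1189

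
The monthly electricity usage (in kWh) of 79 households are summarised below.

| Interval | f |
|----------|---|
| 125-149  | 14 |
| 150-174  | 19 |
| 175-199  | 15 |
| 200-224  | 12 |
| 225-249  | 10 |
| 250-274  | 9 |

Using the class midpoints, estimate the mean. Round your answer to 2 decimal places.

Midpoints: 137, 162, 187, 212, 237, 262
Σfm = 14×137 + 19×162 + 15×187 + 12×212 + 10×237 + 9×262 = 15073
n = Σf = 79
Mean = 15073 / 79 = 190.7975

190.80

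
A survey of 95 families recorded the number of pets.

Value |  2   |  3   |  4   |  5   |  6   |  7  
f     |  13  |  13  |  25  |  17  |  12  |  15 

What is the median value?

4

Cumulative frequencies: 13, 26, 51, 68, 80, 95
n = 95, so the median is the value in position (n+1)/2 = 48.
Position 48 falls at value 4.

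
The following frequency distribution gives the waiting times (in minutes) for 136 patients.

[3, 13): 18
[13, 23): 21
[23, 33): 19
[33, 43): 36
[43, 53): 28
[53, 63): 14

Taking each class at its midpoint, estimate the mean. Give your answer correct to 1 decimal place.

33.7

Midpoints: 8, 18, 28, 38, 48, 58
Σfm = 18×8 + 21×18 + 19×28 + 36×38 + 28×48 + 14×58 = 4578
n = Σf = 136
Mean = 4578 / 136 = 33.6618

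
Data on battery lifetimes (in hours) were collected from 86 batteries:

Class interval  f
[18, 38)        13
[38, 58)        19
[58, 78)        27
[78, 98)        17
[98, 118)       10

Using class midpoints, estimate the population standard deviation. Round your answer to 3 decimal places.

24.329

Midpoints: 28, 48, 68, 88, 108
n = 86, Σfm = 5688, mean = 66.1395
Σfm² = 427104
Σf(m − x̄)² = Σfm² − (Σfm)²/n = 427104 − 5688²/86 = 50902.3256
Population variance = 50902.3256 / 86 = 591.8875
Standard deviation = √591.8875 = 24.3287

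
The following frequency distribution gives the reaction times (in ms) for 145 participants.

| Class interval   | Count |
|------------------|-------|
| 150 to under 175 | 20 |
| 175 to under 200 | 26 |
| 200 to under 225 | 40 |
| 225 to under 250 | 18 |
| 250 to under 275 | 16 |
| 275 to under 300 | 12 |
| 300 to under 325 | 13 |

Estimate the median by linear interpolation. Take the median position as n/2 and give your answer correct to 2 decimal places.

216.56

Cumulative frequencies: 20, 46, 86, 104, 120, 132, 145
n = 145; position = n/2 = 72.5.
This falls in the class 200 to under 225: L = 200, F = 46, f = 40, h = 25.
Median ≈ 200 + ((72.5 − 46) / 40) × 25 = 216.5625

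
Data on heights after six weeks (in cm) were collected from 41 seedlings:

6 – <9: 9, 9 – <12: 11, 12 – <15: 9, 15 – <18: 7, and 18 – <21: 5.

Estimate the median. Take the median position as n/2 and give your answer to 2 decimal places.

12.17

Cumulative frequencies: 9, 20, 29, 36, 41
n = 41; position = n/2 = 20.5.
This falls in the class 12 – <15: L = 12, F = 20, f = 9, h = 3.
Median ≈ 12 + ((20.5 − 20) / 9) × 3 = 12.1667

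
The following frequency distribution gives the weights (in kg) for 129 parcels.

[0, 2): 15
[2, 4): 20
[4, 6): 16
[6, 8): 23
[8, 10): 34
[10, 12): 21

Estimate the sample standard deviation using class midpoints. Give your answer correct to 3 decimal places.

Midpoints: 1, 3, 5, 7, 9, 11
n = 129, Σfm = 853, mean = 6.6124
Σfm² = 7017
Σf(m − x̄)² = Σfm² − (Σfm)²/n = 7017 − 853²/129 = 1376.6202
Sample variance = 1376.6202 / 128 = 10.7548
Standard deviation = √10.7548 = 3.2795

3.279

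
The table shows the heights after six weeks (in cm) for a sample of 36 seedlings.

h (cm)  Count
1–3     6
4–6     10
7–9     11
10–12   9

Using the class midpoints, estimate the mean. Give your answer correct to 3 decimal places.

6.917

Midpoints: 2, 5, 8, 11
Σfm = 6×2 + 10×5 + 11×8 + 9×11 = 249
n = Σf = 36
Mean = 249 / 36 = 6.9167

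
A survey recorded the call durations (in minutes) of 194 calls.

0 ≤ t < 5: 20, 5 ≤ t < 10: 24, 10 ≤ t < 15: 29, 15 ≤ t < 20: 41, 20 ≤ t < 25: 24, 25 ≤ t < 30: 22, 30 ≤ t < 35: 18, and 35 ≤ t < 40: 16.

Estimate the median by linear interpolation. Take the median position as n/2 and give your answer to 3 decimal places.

Cumulative frequencies: 20, 44, 73, 114, 138, 160, 178, 194
n = 194; position = n/2 = 97.
This falls in the class 15 ≤ t < 20: L = 15, F = 73, f = 41, h = 5.
Median ≈ 15 + ((97 − 73) / 41) × 5 = 17.9268

17.927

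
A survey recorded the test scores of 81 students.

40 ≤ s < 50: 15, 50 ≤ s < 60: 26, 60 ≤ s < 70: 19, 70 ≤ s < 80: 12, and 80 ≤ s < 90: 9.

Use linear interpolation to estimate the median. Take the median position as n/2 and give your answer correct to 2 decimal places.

59.81

Cumulative frequencies: 15, 41, 60, 72, 81
n = 81; position = n/2 = 40.5.
This falls in the class 50 ≤ s < 60: L = 50, F = 15, f = 26, h = 10.
Median ≈ 50 + ((40.5 − 15) / 26) × 10 = 59.8077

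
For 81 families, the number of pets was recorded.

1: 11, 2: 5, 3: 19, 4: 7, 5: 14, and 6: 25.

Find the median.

Cumulative frequencies: 11, 16, 35, 42, 56, 81
n = 81, so the median is the value in position (n+1)/2 = 41.
Position 41 falls at value 4.

4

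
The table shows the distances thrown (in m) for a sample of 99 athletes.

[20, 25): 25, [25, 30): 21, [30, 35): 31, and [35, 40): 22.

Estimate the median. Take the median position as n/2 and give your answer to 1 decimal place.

Cumulative frequencies: 25, 46, 77, 99
n = 99; position = n/2 = 49.5.
This falls in the class [30, 35): L = 30, F = 46, f = 31, h = 5.
Median ≈ 30 + ((49.5 − 46) / 31) × 5 = 30.5645

30.6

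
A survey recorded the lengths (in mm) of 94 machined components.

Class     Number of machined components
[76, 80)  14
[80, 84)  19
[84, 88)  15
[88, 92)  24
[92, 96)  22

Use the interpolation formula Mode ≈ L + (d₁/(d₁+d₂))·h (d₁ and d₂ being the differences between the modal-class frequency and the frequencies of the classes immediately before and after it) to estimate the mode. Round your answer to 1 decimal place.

91.3

Modal class: [88, 92) (highest frequency 24).
d₁ = 24 − 15 = 9, d₂ = 24 − 22 = 2
Mode ≈ 88 + (9/(9+2)) × 4 = 88 + 3.2727 = 91.2727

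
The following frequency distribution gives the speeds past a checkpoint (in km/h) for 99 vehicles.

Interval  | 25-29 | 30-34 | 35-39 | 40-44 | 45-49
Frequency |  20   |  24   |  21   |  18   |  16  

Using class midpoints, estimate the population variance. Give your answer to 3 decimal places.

Midpoints: 27, 32, 37, 42, 47
n = 99, Σfm = 3593, mean = 36.2929
Σfm² = 135001
Σf(m − x̄)² = Σfm² − (Σfm)²/n = 135001 − 3593²/99 = 4600.5051
Population variance = 4600.5051 / 99 = 46.4697

46.470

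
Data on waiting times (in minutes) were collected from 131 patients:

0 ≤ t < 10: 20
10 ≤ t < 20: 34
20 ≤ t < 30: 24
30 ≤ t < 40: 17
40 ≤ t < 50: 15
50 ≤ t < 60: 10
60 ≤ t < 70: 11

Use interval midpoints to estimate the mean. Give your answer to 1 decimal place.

Midpoints: 5, 15, 25, 35, 45, 55, 65
Σfm = 20×5 + 34×15 + 24×25 + 17×35 + 15×45 + 10×55 + 11×65 = 3745
n = Σf = 131
Mean = 3745 / 131 = 28.5878

28.6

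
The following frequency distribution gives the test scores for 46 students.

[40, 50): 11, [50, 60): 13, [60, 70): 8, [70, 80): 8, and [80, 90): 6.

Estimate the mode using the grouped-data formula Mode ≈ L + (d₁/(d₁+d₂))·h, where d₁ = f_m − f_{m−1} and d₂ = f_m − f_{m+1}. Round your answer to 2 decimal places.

52.86

Modal class: [50, 60) (highest frequency 13).
d₁ = 13 − 11 = 2, d₂ = 13 − 8 = 5
Mode ≈ 50 + (2/(2+5)) × 10 = 50 + 2.8571 = 52.8571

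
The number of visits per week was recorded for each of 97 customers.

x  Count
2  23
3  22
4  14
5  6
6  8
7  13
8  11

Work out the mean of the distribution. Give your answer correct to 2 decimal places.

Values: 2, 3, 4, 5, 6, 7, 8
Σfx = 23×2 + 22×3 + 14×4 + 6×5 + 8×6 + 13×7 + 11×8 = 425
n = Σf = 97
Mean = 425 / 97 = 4.3814

4.38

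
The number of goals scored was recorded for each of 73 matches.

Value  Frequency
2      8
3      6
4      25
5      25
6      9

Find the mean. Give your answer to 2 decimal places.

Values: 2, 3, 4, 5, 6
Σfx = 8×2 + 6×3 + 25×4 + 25×5 + 9×6 = 313
n = Σf = 73
Mean = 313 / 73 = 4.2877

4.29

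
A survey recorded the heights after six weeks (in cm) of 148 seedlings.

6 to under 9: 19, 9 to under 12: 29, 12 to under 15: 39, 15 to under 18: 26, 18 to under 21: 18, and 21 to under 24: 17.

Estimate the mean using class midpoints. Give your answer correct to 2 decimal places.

Midpoints: 7.5, 10.5, 13.5, 16.5, 19.5, 22.5
Σfm = 19×7.5 + 29×10.5 + 39×13.5 + 26×16.5 + 18×19.5 + 17×22.5 = 2136
n = Σf = 148
Mean = 2136 / 148 = 14.4324

14.43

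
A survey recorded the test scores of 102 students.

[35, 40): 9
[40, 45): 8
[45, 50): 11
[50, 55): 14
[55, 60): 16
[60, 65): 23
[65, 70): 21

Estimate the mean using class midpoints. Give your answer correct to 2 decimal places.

Midpoints: 37.5, 42.5, 47.5, 52.5, 57.5, 62.5, 67.5
Σfm = 9×37.5 + 8×42.5 + 11×47.5 + 14×52.5 + 16×57.5 + 23×62.5 + 21×67.5 = 5710
n = Σf = 102
Mean = 5710 / 102 = 55.9804

55.98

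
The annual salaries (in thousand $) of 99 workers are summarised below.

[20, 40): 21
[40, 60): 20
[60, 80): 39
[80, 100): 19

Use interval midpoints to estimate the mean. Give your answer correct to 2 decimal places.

61.31

Midpoints: 30, 50, 70, 90
Σfm = 21×30 + 20×50 + 39×70 + 19×90 = 6070
n = Σf = 99
Mean = 6070 / 99 = 61.3131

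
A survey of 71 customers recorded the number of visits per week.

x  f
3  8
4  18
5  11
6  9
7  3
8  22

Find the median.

5

Cumulative frequencies: 8, 26, 37, 46, 49, 71
n = 71, so the median is the value in position (n+1)/2 = 36.
Position 36 falls at value 5.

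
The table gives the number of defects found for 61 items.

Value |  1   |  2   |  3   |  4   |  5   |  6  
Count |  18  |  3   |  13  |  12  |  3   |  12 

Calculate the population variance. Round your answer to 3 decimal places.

Values: 1, 2, 3, 4, 5, 6
n = 61, Σfx = 198, mean = 3.2459
Σfx² = 846
Σf(x − x̄)² = Σfx² − (Σfx)²/n = 846 − 198²/61 = 203.3115
Population variance = 203.3115 / 61 = 3.3330

3.333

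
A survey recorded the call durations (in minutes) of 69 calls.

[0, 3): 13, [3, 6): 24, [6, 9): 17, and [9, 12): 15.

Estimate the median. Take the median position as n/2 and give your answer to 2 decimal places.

Cumulative frequencies: 13, 37, 54, 69
n = 69; position = n/2 = 34.5.
This falls in the class [3, 6): L = 3, F = 13, f = 24, h = 3.
Median ≈ 3 + ((34.5 − 13) / 24) × 3 = 5.6875

5.69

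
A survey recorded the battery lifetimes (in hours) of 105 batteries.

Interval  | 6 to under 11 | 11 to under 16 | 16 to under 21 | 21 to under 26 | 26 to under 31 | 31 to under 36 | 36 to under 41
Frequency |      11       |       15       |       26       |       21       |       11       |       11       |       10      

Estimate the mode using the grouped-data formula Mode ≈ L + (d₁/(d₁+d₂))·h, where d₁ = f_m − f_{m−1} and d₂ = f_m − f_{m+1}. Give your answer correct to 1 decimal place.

Modal class: 16 to under 21 (highest frequency 26).
d₁ = 26 − 15 = 11, d₂ = 26 − 21 = 5
Mode ≈ 16 + (11/(11+5)) × 5 = 16 + 3.4375 = 19.4375

19.4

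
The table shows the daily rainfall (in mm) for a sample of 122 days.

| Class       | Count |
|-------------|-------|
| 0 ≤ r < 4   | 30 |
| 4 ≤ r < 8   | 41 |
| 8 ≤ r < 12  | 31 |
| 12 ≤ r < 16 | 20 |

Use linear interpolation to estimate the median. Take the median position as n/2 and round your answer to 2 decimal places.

Cumulative frequencies: 30, 71, 102, 122
n = 122; position = n/2 = 61.
This falls in the class 4 ≤ r < 8: L = 4, F = 30, f = 41, h = 4.
Median ≈ 4 + ((61 − 30) / 41) × 4 = 7.0244

7.02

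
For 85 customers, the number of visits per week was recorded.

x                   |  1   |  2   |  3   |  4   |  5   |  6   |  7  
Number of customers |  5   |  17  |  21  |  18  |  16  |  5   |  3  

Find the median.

Cumulative frequencies: 5, 22, 43, 61, 77, 82, 85
n = 85, so the median is the value in position (n+1)/2 = 43.
Position 43 falls at value 3.

3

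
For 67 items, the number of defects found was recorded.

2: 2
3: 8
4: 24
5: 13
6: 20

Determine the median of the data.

4

Cumulative frequencies: 2, 10, 34, 47, 67
n = 67, so the median is the value in position (n+1)/2 = 34.
Position 34 falls at value 4.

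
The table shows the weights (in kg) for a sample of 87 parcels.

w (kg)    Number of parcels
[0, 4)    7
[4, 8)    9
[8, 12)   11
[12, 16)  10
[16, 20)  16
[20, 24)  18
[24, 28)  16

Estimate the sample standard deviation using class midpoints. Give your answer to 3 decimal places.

7.634

Midpoints: 2, 6, 10, 14, 18, 22, 26
n = 87, Σfm = 1418, mean = 16.2989
Σfm² = 28124
Σf(m − x̄)² = Σfm² − (Σfm)²/n = 28124 − 1418²/87 = 5012.2299
Sample variance = 5012.2299 / 86 = 58.2817
Standard deviation = √58.2817 = 7.6342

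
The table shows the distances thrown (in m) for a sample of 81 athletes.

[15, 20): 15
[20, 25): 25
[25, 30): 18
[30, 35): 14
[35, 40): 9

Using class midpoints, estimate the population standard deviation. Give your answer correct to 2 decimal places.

6.30

Midpoints: 17.5, 22.5, 27.5, 32.5, 37.5
n = 81, Σfm = 2112.5, mean = 26.0802
Σfm² = 58306.25
Σf(m − x̄)² = Σfm² − (Σfm)²/n = 58306.25 − 2112.5²/81 = 3211.7284
Population variance = 3211.7284 / 81 = 39.6510
Standard deviation = √39.6510 = 6.2969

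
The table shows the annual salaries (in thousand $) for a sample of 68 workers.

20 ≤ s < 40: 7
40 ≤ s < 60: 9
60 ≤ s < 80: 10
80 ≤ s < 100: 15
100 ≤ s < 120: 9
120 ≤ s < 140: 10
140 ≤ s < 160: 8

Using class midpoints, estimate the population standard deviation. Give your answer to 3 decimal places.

Midpoints: 30, 50, 70, 90, 110, 130, 150
n = 68, Σfm = 6200, mean = 91.1765
Σfm² = 657200
Σf(m − x̄)² = Σfm² − (Σfm)²/n = 657200 − 6200²/68 = 91905.8824
Population variance = 91905.8824 / 68 = 1351.5571
Standard deviation = √1351.5571 = 36.7635

36.764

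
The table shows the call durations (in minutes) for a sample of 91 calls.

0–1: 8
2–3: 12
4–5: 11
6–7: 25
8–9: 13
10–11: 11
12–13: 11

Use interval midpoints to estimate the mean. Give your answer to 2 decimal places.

6.70

Midpoints: 0.5, 2.5, 4.5, 6.5, 8.5, 10.5, 12.5
Σfm = 8×0.5 + 12×2.5 + 11×4.5 + 25×6.5 + 13×8.5 + 11×10.5 + 11×12.5 = 609.5
n = Σf = 91
Mean = 609.5 / 91 = 6.6978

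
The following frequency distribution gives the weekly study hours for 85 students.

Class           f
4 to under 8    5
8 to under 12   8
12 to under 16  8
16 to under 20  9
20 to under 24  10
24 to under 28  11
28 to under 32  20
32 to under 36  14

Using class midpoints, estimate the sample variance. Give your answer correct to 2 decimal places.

Midpoints: 6, 10, 14, 18, 22, 26, 30, 34
n = 85, Σfm = 1966, mean = 23.1294
Σfm² = 51924
Σf(m − x̄)² = Σfm² − (Σfm)²/n = 51924 − 1966²/85 = 6451.5765
Sample variance = 6451.5765 / 84 = 76.8045

76.80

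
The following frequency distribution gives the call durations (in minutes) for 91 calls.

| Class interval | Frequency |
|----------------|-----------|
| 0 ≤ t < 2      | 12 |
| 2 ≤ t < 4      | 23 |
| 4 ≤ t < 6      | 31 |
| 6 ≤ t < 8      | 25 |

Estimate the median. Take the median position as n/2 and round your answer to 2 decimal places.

4.68

Cumulative frequencies: 12, 35, 66, 91
n = 91; position = n/2 = 45.5.
This falls in the class 4 ≤ t < 6: L = 4, F = 35, f = 31, h = 2.
Median ≈ 4 + ((45.5 − 35) / 31) × 2 = 4.6774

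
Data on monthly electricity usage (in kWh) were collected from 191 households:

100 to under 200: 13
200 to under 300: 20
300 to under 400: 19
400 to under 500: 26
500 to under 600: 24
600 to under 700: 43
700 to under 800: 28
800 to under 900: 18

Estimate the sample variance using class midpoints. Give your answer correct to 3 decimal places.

Midpoints: 150, 250, 350, 450, 550, 650, 750, 850
n = 191, Σfm = 102750, mean = 537.9581
Σfm² = 63317500
Σf(m − x̄)² = Σfm² − (Σfm)²/n = 63317500 − 102750²/191 = 8042303.6649
Sample variance = 8042303.6649 / 190 = 42327.9140

42327.914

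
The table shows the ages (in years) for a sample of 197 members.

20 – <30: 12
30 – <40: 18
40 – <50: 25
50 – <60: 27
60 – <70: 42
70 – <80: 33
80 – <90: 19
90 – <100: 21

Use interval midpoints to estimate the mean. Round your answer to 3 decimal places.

62.716

Midpoints: 25, 35, 45, 55, 65, 75, 85, 95
Σfm = 12×25 + 18×35 + 25×45 + 27×55 + 42×65 + 33×75 + 19×85 + 21×95 = 12355
n = Σf = 197
Mean = 12355 / 197 = 62.7157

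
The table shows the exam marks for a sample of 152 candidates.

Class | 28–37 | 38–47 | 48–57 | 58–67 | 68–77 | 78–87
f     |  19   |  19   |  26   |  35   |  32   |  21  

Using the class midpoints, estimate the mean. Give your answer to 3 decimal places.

59.408

Midpoints: 32.5, 42.5, 52.5, 62.5, 72.5, 82.5
Σfm = 19×32.5 + 19×42.5 + 26×52.5 + 35×62.5 + 32×72.5 + 21×82.5 = 9030
n = Σf = 152
Mean = 9030 / 152 = 59.4079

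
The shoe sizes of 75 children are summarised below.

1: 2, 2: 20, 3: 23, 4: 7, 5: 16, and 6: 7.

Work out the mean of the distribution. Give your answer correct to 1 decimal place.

3.5

Values: 1, 2, 3, 4, 5, 6
Σfx = 2×1 + 20×2 + 23×3 + 7×4 + 16×5 + 7×6 = 261
n = Σf = 75
Mean = 261 / 75 = 3.4800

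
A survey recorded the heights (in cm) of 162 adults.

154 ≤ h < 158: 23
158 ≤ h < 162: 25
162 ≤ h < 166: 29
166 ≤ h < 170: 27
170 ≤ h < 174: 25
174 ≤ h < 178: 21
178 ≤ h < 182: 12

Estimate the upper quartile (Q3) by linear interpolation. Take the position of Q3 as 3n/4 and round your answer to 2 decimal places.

Cumulative frequencies: 23, 48, 77, 104, 129, 150, 162
n = 162; position = 3n/4 = 121.5.
This falls in the class 170 ≤ h < 174: L = 170, F = 104, f = 25, h = 4.
Upper quartile ≈ 170 + ((121.5 − 104) / 25) × 4 = 172.8000

172.80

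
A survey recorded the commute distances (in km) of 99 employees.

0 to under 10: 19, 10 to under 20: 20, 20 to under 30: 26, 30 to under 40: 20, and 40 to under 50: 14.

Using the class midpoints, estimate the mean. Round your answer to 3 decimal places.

Midpoints: 5, 15, 25, 35, 45
Σfm = 19×5 + 20×15 + 26×25 + 20×35 + 14×45 = 2375
n = Σf = 99
Mean = 2375 / 99 = 23.9899

23.990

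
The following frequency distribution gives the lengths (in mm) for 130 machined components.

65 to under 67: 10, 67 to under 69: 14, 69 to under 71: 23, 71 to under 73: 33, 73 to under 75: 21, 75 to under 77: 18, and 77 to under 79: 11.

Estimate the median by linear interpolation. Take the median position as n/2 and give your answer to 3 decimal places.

Cumulative frequencies: 10, 24, 47, 80, 101, 119, 130
n = 130; position = n/2 = 65.
This falls in the class 71 to under 73: L = 71, F = 47, f = 33, h = 2.
Median ≈ 71 + ((65 − 47) / 33) × 2 = 72.0909

72.091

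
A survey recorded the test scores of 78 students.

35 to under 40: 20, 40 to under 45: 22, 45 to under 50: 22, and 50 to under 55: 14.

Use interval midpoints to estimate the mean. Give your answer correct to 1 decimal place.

44.4

Midpoints: 37.5, 42.5, 47.5, 52.5
Σfm = 20×37.5 + 22×42.5 + 22×47.5 + 14×52.5 = 3465
n = Σf = 78
Mean = 3465 / 78 = 44.4231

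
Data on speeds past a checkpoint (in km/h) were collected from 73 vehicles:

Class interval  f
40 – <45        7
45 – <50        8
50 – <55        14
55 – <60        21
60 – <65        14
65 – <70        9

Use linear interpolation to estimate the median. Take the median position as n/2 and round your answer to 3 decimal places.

56.786

Cumulative frequencies: 7, 15, 29, 50, 64, 73
n = 73; position = n/2 = 36.5.
This falls in the class 55 – <60: L = 55, F = 29, f = 21, h = 5.
Median ≈ 55 + ((36.5 − 29) / 21) × 5 = 56.7857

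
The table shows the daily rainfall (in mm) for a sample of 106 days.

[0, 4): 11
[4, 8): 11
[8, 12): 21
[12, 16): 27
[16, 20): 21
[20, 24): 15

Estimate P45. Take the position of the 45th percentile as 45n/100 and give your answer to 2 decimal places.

Cumulative frequencies: 11, 22, 43, 70, 91, 106
n = 106; position = 45n/100 = 47.7.
This falls in the class [12, 16): L = 12, F = 43, f = 27, h = 4.
45th percentile ≈ 12 + ((47.7 − 43) / 27) × 4 = 12.6963

12.70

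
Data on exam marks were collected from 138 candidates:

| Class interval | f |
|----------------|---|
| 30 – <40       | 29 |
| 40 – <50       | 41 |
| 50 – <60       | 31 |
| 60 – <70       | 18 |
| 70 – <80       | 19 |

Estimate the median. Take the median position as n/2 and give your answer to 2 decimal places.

Cumulative frequencies: 29, 70, 101, 119, 138
n = 138; position = n/2 = 69.
This falls in the class 40 – <50: L = 40, F = 29, f = 41, h = 10.
Median ≈ 40 + ((69 − 29) / 41) × 10 = 49.7561

49.76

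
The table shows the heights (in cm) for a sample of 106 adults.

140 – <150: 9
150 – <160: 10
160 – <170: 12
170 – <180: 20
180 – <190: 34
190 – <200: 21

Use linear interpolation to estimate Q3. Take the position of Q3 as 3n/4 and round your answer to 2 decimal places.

Cumulative frequencies: 9, 19, 31, 51, 85, 106
n = 106; position = 3n/4 = 79.5.
This falls in the class 180 – <190: L = 180, F = 51, f = 34, h = 10.
Upper quartile ≈ 180 + ((79.5 − 51) / 34) × 10 = 188.3824

188.38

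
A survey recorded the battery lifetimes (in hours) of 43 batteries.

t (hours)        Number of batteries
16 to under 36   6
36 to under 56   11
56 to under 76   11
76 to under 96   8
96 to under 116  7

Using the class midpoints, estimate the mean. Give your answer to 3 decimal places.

65.535

Midpoints: 26, 46, 66, 86, 106
Σfm = 6×26 + 11×46 + 11×66 + 8×86 + 7×106 = 2818
n = Σf = 43
Mean = 2818 / 43 = 65.5349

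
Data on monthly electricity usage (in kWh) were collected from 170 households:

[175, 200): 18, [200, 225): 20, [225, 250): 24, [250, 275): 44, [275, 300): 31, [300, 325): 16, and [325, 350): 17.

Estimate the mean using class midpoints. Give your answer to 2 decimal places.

261.91

Midpoints: 187.5, 212.5, 237.5, 262.5, 287.5, 312.5, 337.5
Σfm = 18×187.5 + 20×212.5 + 24×237.5 + 44×262.5 + 31×287.5 + 16×312.5 + 17×337.5 = 44525
n = Σf = 170
Mean = 44525 / 170 = 261.9118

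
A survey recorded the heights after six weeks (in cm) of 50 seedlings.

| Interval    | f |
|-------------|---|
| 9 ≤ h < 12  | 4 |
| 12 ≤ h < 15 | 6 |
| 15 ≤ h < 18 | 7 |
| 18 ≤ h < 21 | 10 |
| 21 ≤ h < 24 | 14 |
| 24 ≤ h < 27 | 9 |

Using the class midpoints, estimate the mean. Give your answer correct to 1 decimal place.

19.6

Midpoints: 10.5, 13.5, 16.5, 19.5, 22.5, 25.5
Σfm = 4×10.5 + 6×13.5 + 7×16.5 + 10×19.5 + 14×22.5 + 9×25.5 = 978
n = Σf = 50
Mean = 978 / 50 = 19.5600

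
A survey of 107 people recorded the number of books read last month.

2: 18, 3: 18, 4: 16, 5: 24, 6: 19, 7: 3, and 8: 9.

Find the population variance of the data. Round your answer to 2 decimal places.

3.13

Values: 2, 3, 4, 5, 6, 7, 8
n = 107, Σfx = 481, mean = 4.4953
Σfx² = 2497
Σf(x − x̄)² = Σfx² − (Σfx)²/n = 2497 − 481²/107 = 334.7477
Population variance = 334.7477 / 107 = 3.1285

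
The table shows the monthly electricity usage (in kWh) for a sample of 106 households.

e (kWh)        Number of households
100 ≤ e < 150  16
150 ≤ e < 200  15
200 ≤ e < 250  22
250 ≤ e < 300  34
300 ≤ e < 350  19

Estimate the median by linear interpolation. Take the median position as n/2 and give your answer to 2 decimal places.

250.00

Cumulative frequencies: 16, 31, 53, 87, 106
n = 106; position = n/2 = 53.
This falls in the class 200 ≤ e < 250: L = 200, F = 31, f = 22, h = 50.
Median ≈ 200 + ((53 − 31) / 22) × 50 = 250.0000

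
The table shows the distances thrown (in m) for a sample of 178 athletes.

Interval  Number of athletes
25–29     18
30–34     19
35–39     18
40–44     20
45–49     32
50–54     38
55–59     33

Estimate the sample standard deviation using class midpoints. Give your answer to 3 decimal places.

9.830

Midpoints: 27, 32, 37, 42, 47, 52, 57
n = 178, Σfm = 7961, mean = 44.7247
Σfm² = 373157
Σf(m − x̄)² = Σfm² − (Σfm)²/n = 373157 − 7961²/178 = 17103.5112
Sample variance = 17103.5112 / 177 = 96.6300
Standard deviation = √96.6300 = 9.8301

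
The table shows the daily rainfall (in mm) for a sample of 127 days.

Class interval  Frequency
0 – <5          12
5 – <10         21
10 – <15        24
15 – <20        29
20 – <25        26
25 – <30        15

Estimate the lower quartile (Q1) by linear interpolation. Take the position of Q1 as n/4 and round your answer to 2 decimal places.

Cumulative frequencies: 12, 33, 57, 86, 112, 127
n = 127; position = n/4 = 31.75.
This falls in the class 5 – <10: L = 5, F = 12, f = 21, h = 5.
Lower quartile ≈ 5 + ((31.75 − 12) / 21) × 5 = 9.7024

9.70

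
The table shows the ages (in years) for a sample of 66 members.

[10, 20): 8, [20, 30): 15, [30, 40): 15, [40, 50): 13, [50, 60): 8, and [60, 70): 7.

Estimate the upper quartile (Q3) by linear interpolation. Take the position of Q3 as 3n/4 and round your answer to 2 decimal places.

48.85

Cumulative frequencies: 8, 23, 38, 51, 59, 66
n = 66; position = 3n/4 = 49.5.
This falls in the class [40, 50): L = 40, F = 38, f = 13, h = 10.
Upper quartile ≈ 40 + ((49.5 − 38) / 13) × 10 = 48.8462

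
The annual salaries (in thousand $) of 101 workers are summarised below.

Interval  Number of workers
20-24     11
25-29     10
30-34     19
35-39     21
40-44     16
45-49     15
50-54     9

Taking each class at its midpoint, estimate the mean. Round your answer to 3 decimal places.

Midpoints: 22, 27, 32, 37, 42, 47, 52
Σfm = 11×22 + 10×27 + 19×32 + 21×37 + 16×42 + 15×47 + 9×52 = 3742
n = Σf = 101
Mean = 3742 / 101 = 37.0495

37.050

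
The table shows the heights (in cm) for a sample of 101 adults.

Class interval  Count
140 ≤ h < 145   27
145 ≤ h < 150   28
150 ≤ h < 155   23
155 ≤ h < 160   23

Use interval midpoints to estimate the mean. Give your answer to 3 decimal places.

149.579

Midpoints: 142.5, 147.5, 152.5, 157.5
Σfm = 27×142.5 + 28×147.5 + 23×152.5 + 23×157.5 = 15107.5
n = Σf = 101
Mean = 15107.5 / 101 = 149.5792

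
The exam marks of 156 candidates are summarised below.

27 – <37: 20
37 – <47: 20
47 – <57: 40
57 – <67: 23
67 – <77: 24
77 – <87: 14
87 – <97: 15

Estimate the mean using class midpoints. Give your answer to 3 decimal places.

59.244

Midpoints: 32, 42, 52, 62, 72, 82, 92
Σfm = 20×32 + 20×42 + 40×52 + 23×62 + 24×72 + 14×82 + 15×92 = 9242
n = Σf = 156
Mean = 9242 / 156 = 59.2436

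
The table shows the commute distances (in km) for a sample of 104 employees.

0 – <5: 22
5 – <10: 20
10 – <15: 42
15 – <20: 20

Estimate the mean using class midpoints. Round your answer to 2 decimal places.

10.38

Midpoints: 2.5, 7.5, 12.5, 17.5
Σfm = 22×2.5 + 20×7.5 + 42×12.5 + 20×17.5 = 1080
n = Σf = 104
Mean = 1080 / 104 = 10.3846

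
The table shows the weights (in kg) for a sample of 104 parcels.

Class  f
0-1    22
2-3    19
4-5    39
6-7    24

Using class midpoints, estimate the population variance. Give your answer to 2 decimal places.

Midpoints: 0.5, 2.5, 4.5, 6.5
n = 104, Σfm = 390, mean = 3.7500
Σfm² = 1928
Σf(m − x̄)² = Σfm² − (Σfm)²/n = 1928 − 390²/104 = 465.5000
Population variance = 465.5000 / 104 = 4.4760

4.48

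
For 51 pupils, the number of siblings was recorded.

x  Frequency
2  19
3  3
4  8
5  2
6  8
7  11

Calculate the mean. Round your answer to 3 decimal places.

Values: 2, 3, 4, 5, 6, 7
Σfx = 19×2 + 3×3 + 8×4 + 2×5 + 8×6 + 11×7 = 214
n = Σf = 51
Mean = 214 / 51 = 4.1961

4.196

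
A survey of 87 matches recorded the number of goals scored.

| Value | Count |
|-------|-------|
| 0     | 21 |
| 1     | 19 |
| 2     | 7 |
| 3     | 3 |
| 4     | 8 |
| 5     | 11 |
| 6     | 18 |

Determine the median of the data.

2

Cumulative frequencies: 21, 40, 47, 50, 58, 69, 87
n = 87, so the median is the value in position (n+1)/2 = 44.
Position 44 falls at value 2.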